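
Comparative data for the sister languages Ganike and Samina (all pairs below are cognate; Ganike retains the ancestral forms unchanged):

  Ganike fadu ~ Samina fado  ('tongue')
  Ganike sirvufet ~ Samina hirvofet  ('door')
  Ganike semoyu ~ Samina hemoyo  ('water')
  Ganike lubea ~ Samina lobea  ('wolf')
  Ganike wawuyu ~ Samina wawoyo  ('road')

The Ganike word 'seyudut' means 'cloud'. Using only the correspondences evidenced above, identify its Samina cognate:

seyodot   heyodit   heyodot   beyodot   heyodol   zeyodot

heyodot

semoyu ~ hemoyo — Ganike s corresponds to Samina h word-initially before a front vowel.
wawuyu ~ wawoyo — Ganike u corresponds to Samina o after a consonant, before a consonant other than r, m, n, p, b, f, v.
Applying these to Ganike 'seyudut':
  seyudut → heyudut   (s→h word-initially before a front vowel)
  heyudut → heyodut   (u→o after a consonant, before a consonant other than r, m, n, p, b, f, v)
  heyodut → heyodot   (u→o after a consonant, before a consonant other than r, m, n, p, b, f, v)
So the Samina cognate is 'heyodot'.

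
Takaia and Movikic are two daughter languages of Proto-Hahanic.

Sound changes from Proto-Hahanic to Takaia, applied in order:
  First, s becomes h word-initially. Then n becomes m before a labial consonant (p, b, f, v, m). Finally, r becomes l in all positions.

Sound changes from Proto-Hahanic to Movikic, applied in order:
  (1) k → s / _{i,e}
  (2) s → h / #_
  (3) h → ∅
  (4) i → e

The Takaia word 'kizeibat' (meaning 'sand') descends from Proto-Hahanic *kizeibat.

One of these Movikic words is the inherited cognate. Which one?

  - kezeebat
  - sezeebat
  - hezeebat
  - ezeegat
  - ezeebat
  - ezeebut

Movikic: start from *kizeibat.
  rule 1 (palatalisation): kizeibat → sizeibat
  rule 2 (debuccalisation): sizeibat → hizeibat
  rule 3 (h-loss): hizeibat → izeibat
  rule 4 (vowel merger): izeibat → ezeebat
  ⇒ Movikic ezeebat
The other candidates each miss or misapply at least one Movikic change.

ezeebat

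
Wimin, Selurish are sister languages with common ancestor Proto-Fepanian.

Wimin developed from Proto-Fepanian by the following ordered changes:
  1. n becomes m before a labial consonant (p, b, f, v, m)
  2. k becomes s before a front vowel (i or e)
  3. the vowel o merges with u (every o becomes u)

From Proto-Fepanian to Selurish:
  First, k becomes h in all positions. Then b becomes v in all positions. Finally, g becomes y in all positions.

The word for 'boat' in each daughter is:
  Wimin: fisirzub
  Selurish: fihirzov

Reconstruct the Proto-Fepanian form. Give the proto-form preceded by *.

*fikirzob

Position 7: Wimin has u, Selurish has o. Selurish preserves o here (none of its changes turn any other segment into o), so the proto-segment is *o.
Position 3: Wimin has s, Selurish has h. Taking the neighbouring segments as reconstructed: Wimin s could go back to *k or *s; Selurish h could go back to *k or *h — the one source consistent with every daughter is *k.
Position 8: Wimin has b, Selurish has v. Wimin preserves b here (none of its changes turn any other segment into b), so the proto-segment is *b.
Continuing position by position gives *fikirzob; check it forward:
Wimin: *fikirzob
  fikirzob (rule 1 does not apply)
  fikirzob → fisirzob   [palatalisation]
  fisirzob → fisirzub   [vowel merger]
  giving Wimin fisirzub.
Selurish: start from *fikirzob.
  rule 1 (unconditioned shift): fikirzob → fihirzob
  rule 2 (unconditioned shift): fihirzob → fihirzov
  rule 3: no change — fihirzov
  ⇒ Selurish fihirzov
No other proto-form is consistent with every reflex, so the reconstruction is *fikirzob.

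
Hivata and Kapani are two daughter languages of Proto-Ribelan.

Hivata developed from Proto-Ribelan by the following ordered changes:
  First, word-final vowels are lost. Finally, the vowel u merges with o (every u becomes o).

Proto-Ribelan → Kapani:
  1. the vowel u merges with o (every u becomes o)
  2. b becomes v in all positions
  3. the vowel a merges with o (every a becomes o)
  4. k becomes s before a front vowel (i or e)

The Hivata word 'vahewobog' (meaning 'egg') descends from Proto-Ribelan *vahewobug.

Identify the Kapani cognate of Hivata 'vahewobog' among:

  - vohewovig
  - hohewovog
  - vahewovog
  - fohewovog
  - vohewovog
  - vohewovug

vohewovog

Kapani: *vahewobug
  vahewobug → vahewobog   [vowel merger]
  vahewobog → vahewovog   [unconditioned shift]
  vahewovog → vohewovog   [vowel merger]
  vohewovog (rule 4 does not apply)
  giving Kapani vohewovog.
The other candidates each miss or misapply at least one Kapani change.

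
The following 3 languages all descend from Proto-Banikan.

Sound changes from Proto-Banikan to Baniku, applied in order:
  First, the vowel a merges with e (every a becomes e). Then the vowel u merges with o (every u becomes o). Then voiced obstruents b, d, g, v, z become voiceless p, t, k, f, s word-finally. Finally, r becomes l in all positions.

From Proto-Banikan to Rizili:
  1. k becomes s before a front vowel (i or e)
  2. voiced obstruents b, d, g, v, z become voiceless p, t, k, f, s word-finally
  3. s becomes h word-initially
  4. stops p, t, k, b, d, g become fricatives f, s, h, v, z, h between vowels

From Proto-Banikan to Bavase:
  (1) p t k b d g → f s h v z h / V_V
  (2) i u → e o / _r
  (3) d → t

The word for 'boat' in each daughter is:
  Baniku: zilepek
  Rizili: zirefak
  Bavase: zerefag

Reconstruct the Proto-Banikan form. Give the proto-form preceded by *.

*zirepag

Position 3: Baniku has l, Rizili has r, Bavase has r. Rizili preserves r here (none of its changes turn any other segment into r), so the proto-segment is *r.
Position 2: Baniku has i, Rizili has i, Bavase has e. Baniku preserves i here (none of its changes turn any other segment into i), so the proto-segment is *i.
Position 5: Baniku has p, Rizili has f, Bavase has f. Taking the neighbouring segments as reconstructed: Baniku p can only go back to *p; Rizili f could go back to *p or *f; Bavase f could go back to *p or *f — the one source consistent with every daughter is *p.
Continuing position by position gives *zirepag; check it forward:
Baniku: start from *zirepag.
  rule 1 (vowel merger): zirepag → zirepeg
  rule 2: no change — zirepeg
  rule 3 (final devoicing): zirepeg → zirepek
  rule 4 (unconditioned shift): zirepek → zilepek
  ⇒ Baniku zilepek
Rizili: *zirepag > zirepak > zirefak  (by final devoicing, intervocalic lenition)
Bavase: *zirepag > zirefag > zerefag  (by intervocalic lenition, pre-rhotic lowering)
*zirepag is the unique common source.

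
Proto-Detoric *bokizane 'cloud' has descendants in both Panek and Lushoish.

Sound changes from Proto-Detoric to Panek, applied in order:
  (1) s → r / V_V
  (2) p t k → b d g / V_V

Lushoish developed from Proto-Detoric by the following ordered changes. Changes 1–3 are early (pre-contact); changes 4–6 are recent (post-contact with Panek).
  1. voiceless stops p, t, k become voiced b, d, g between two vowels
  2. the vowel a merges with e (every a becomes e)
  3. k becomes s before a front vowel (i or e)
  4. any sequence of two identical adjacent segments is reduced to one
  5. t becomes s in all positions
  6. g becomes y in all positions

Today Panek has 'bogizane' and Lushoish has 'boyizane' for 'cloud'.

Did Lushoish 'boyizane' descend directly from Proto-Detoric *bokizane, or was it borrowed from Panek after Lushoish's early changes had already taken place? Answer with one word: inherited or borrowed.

borrowed

If inherited, *bokizane would pass through all of Lushoish's changes:
Lushoish: *bokizane
  bokizane → bogizane   [intervocalic voicing]
  bogizane → bogizene   [vowel merger]
  bogizene (rule 3 does not apply)
  bogizene (rule 4 does not apply)
  bogizene (rule 5 does not apply)
  bogizene → boyizene   [unconditioned shift]
  giving Lushoish boyizene.
If borrowed from Panek 'bogizane' after the early changes, it would undergo only the recent ones:
  rule 4 (degemination): no change (bogizane)
  rule 5 (unconditioned shift): no change (bogizane)
  rule 6 (unconditioned shift): bogizane → boyizane
  ⇒ as a loan: boyizane
Lushoish 'boyizane' matches the loan outcome 'boyizane', not the inherited 'boyizene' — it skipped the early Lushoish changes, so it was borrowed from Panek.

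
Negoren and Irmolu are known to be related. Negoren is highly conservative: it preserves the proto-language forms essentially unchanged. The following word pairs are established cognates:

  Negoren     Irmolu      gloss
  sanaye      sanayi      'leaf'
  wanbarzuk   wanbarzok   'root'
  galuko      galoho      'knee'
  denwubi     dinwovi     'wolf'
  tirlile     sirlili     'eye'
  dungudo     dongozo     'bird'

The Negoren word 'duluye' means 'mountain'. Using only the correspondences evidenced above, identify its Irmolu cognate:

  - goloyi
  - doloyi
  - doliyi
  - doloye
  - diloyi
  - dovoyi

wanbarzuk ~ wanbarzok, galuko ~ galoho — Negoren u corresponds to Irmolu o after a consonant, before a consonant other than r, m, n, p, b, f, v.
sanaye ~ sanayi, tirlile ~ sirlili — Negoren e corresponds to Irmolu i word-finally.
Applying these to Negoren 'duluye':
  duluye → doluye   (u→o after a consonant, before a consonant other than r, m, n, p, b, f, v)
  doluye → doloye   (u→o after a consonant, before a consonant other than r, m, n, p, b, f, v)
  doloye → doloyi   (e→i word-finally)
So the Irmolu cognate is 'doloyi'.

doloyi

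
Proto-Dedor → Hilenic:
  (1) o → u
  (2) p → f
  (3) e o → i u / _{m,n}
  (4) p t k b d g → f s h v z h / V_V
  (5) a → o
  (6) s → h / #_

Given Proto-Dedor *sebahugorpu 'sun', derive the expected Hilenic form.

hevohuhurfu

Hilenic: *sebahugorpu
  sebahugorpu → sebahugurpu   [vowel merger]
  sebahugurpu → sebahugurfu   [unconditioned shift]
  sebahugurfu (rule 3 does not apply)
  sebahugurfu → sevahuhurfu   [intervocalic lenition]
  sevahuhurfu → sevohuhurfu   [vowel merger]
  sevohuhurfu → hevohuhurfu   [debuccalisation]
  giving Hilenic hevohuhurfu.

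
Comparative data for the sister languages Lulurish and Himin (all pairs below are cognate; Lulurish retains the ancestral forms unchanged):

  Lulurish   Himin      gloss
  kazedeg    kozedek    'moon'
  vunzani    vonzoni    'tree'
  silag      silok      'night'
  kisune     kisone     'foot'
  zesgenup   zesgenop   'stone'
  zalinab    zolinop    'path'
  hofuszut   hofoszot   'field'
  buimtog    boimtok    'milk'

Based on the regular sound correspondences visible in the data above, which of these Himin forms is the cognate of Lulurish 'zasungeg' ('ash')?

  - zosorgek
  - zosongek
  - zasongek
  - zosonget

kazedeg ~ kozedek, silag ~ silok — Lulurish a corresponds to Himin o after a consonant, before a consonant other than r, m, n, p, b, f, v.
vunzani ~ vonzoni, kisune ~ kisone — Lulurish u corresponds to Himin o after a consonant, before a nasal.
kazedeg ~ kozedek, silag ~ silok — Lulurish g corresponds to Himin k word-finally.
Applying these to Lulurish 'zasungeg':
  zasungeg → zosungeg   (a→o after a consonant, before a consonant other than r, m, n, p, b, f, v)
  zosungeg → zosongeg   (u→o after a consonant, before a nasal)
  zosongeg → zosongek   (g→k word-finally)
So the Himin cognate is 'zosongek'.

zosongek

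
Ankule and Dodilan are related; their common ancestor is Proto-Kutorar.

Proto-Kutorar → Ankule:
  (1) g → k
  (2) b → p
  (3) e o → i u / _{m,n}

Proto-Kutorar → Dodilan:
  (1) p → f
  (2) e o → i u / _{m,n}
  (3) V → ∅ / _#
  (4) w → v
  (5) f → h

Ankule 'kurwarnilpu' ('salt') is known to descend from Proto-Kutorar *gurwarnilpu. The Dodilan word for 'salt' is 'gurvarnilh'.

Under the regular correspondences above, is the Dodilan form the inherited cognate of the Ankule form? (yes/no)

Derive the expected Dodilan reflex of *gurwarnilpu:
Dodilan: *gurwarnilpu > gurwarnilfu > gurwarnilf > gurvarnilf > gurvarnilh  (by unconditioned shift, apocope, unconditioned shift, unconditioned shift)
Dodilan 'gurvarnilh' matches the regular reflex exactly, so the pair is cognate.

yes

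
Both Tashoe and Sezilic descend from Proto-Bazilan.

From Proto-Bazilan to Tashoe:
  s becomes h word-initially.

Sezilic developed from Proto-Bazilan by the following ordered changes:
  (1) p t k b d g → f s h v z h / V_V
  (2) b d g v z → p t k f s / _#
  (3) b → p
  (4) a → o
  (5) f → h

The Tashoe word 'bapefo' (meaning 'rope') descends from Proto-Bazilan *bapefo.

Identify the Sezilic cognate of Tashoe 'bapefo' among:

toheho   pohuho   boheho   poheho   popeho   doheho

Sezilic: *bapefo
  bapefo → bafefo   [intervocalic lenition]
  bafefo (rule 2 does not apply)
  bafefo → pafefo   [unconditioned shift]
  pafefo → pofefo   [vowel merger]
  pofefo → poheho   [unconditioned shift]
  giving Sezilic poheho.
Among the options, 'poheho' alone shows every Sezilic change applied in order.

poheho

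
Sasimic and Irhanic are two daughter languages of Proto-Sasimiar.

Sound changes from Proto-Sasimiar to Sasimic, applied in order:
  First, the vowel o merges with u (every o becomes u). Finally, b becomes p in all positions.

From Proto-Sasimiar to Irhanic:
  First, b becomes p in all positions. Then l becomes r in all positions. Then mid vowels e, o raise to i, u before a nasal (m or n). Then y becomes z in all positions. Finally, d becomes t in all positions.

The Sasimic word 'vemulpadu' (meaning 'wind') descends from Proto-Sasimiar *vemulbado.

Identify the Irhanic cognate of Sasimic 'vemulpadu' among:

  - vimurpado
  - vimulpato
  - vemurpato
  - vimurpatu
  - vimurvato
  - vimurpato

vimurpato

Irhanic: *vemulbado
  vemulbado → vemulpado   [unconditioned shift]
  vemulpado → vemurpado   [unconditioned shift]
  vemurpado → vimurpado   [pre-nasal raising]
  vimurpado (rule 4 does not apply)
  vimurpado → vimurpato   [unconditioned shift]
  giving Irhanic vimurpato.
The other candidates each miss or misapply at least one Irhanic change.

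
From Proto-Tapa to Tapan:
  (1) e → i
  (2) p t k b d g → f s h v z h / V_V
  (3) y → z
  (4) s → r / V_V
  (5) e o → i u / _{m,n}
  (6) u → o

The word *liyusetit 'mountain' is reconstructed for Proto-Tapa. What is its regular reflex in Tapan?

Tapan: *liyusetit
  liyusetit → liyusitit   [vowel merger]
  liyusitit → liyusisit   [intervocalic lenition]
  liyusisit → lizusisit   [unconditioned shift]
  lizusisit → lizuririt   [rhotacism]
  lizuririt (rule 5 does not apply)
  lizuririt → lizoririt   [vowel merger]
  giving Tapan lizoririt.

lizoririt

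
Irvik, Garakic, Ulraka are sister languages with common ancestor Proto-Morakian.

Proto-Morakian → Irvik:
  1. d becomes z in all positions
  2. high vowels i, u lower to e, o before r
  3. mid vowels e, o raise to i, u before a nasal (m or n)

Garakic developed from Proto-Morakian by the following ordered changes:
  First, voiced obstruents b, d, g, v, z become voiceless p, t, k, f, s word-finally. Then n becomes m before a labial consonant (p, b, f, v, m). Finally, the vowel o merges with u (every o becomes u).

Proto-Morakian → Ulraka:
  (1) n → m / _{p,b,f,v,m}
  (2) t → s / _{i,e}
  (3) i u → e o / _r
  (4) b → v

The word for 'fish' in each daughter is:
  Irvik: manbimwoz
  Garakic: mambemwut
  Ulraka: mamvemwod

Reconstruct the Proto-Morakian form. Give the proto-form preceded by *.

Position 3: Irvik has n, Garakic has m, Ulraka has m. Irvik preserves n here (none of its changes turn any other segment into n), so the proto-segment is *n.
Position 4: Irvik has b, Garakic has b, Ulraka has v. Irvik preserves b here (none of its changes turn any other segment into b), so the proto-segment is *b.
Position 9: Irvik has z, Garakic has t, Ulraka has d. Ulraka preserves d here (none of its changes turn any other segment into d), so the proto-segment is *d.
This points to *manbemwod. Verify forward in each daughter:
Irvik: *manbemwod
  manbemwod → manbemwoz   [unconditioned shift]
  manbemwoz (rule 2 does not apply)
  manbemwoz → manbimwoz   [pre-nasal raising]
  giving Irvik manbimwoz.
Garakic: start from *manbemwod.
  rule 1 (final devoicing): manbemwod → manbemwot
  rule 2 (nasal place assimilation): manbemwot → mambemwot
  rule 3 (vowel merger): mambemwot → mambemwut
  ⇒ Garakic mambemwut
Ulraka: start from *manbemwod.
  rule 1 (nasal place assimilation): manbemwod → mambemwod
  rule 2: no change — mambemwod
  rule 3: no change — mambemwod
  rule 4 (unconditioned shift): mambemwod → mamvemwod
  ⇒ Ulraka mamvemwod
*manbemwod is the unique common source.

*manbemwod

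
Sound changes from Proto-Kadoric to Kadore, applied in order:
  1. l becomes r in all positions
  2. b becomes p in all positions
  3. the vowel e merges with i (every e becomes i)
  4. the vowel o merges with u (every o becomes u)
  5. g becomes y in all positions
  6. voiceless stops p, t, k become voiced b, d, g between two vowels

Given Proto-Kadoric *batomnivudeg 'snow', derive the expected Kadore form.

padumnivudiy

Kadore: *batomnivudeg
  batomnivudeg (rule 1 does not apply)
  batomnivudeg → patomnivudeg   [unconditioned shift]
  patomnivudeg → patomnivudig   [vowel merger]
  patomnivudig → patumnivudig   [vowel merger]
  patumnivudig → patumnivudiy   [unconditioned shift]
  patumnivudiy → padumnivudiy   [intervocalic voicing]
  giving Kadore padumnivudiy.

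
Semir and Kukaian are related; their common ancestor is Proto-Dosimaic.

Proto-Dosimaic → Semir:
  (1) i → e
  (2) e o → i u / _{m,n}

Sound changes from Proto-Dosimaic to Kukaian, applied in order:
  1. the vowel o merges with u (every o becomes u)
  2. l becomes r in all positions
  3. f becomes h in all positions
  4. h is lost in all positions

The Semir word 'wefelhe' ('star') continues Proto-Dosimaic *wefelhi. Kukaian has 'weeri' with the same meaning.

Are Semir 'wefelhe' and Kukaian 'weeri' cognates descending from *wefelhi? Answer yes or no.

Derive the expected Kukaian reflex of *wefelhi:
Kukaian: start from *wefelhi.
  rule 1: no change — wefelhi
  rule 2 (unconditioned shift): wefelhi → weferhi
  rule 3 (unconditioned shift): weferhi → weherhi
  rule 4 (h-loss): weherhi → weeri
  ⇒ Kukaian weeri
Kukaian 'weeri' matches the regular reflex exactly, so the pair is cognate.

yes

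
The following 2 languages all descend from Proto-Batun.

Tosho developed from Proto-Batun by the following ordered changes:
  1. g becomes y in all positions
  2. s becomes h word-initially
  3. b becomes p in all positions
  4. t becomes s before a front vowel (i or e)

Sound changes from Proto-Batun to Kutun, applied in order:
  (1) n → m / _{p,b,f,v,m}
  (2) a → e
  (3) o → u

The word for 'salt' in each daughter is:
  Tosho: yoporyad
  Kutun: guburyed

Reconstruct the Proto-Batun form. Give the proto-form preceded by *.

Position 1: Tosho has y, Kutun has g. Kutun preserves g here (none of its changes turn any other segment into g), so the proto-segment is *g.
Position 4: Tosho has o, Kutun has u. Tosho preserves o here (none of its changes turn any other segment into o), so the proto-segment is *o.
Continuing position by position gives *goboryad; check it forward:
Tosho: *goboryad > yoboryad > yoporyad  (by unconditioned shift, unconditioned shift)
Kutun: start from *goboryad.
  rule 1: no change — goboryad
  rule 2 (vowel merger): goboryad → goboryed
  rule 3 (vowel merger): goboryed → guburyed
  ⇒ Kutun guburyed
*goboryad is the unique common source.

*goboryad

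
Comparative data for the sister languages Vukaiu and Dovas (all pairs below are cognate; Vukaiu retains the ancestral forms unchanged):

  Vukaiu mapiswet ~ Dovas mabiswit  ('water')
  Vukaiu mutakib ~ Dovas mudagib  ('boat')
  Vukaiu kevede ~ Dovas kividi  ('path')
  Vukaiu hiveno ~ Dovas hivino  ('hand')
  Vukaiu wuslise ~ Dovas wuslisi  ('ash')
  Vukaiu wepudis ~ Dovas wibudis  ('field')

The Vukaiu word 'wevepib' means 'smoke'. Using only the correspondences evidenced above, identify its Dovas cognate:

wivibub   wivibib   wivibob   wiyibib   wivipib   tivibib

kevede ~ kividi — Vukaiu e corresponds to Dovas i after a consonant, before a labial obstruent.
wepudis ~ wibudis — Vukaiu e corresponds to Dovas i after a consonant, before a labial obstruent.
mapiswet ~ mabiswit — Vukaiu p corresponds to Dovas b between vowels (before a front vowel).
Applying these to Vukaiu 'wevepib':
  wevepib → wivepib   (e→i after a consonant, before a labial obstruent)
  wivepib → wivipib   (e→i after a consonant, before a labial obstruent)
  wivipib → wivibib   (p→b between vowels (before a front vowel))
So the Dovas cognate is 'wivibib'.

wivibib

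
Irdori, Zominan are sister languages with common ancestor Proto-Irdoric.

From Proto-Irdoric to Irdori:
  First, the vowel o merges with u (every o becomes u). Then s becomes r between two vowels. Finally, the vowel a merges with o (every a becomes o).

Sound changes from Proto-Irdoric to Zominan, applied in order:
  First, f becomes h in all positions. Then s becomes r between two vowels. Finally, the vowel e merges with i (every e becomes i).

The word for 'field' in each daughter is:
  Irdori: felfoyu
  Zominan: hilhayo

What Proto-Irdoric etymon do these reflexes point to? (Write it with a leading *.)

*felfayo

Position 2: Irdori has e, Zominan has i. Irdori preserves e here (none of its changes turn any other segment into e), so the proto-segment is *e.
Position 7: Irdori has u, Zominan has o. Zominan preserves o here (none of its changes turn any other segment into o), so the proto-segment is *o.
Position 1: Irdori has f, Zominan has h. Irdori preserves f here (none of its changes turn any other segment into f), so the proto-segment is *f.
Verify the candidate proto-form against each daughter:
Irdori: *felfayo > felfayu > felfoyu  (by vowel merger, vowel merger)
Zominan: *felfayo
  felfayo → helhayo   [unconditioned shift]
  helhayo (rule 2 does not apply)
  helhayo → hilhayo   [vowel merger]
  giving Zominan hilhayo.
Only *felfayo yields all of Irdori felfoyu, Zominan hilhayo.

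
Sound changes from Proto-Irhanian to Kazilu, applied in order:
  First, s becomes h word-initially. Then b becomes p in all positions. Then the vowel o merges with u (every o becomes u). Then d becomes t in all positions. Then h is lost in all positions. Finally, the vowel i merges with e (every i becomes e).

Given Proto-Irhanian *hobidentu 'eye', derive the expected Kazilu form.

upetentu

Kazilu: *hobidentu
  hobidentu (rule 1 does not apply)
  hobidentu → hopidentu   [unconditioned shift]
  hopidentu → hupidentu   [vowel merger]
  hupidentu → hupitentu   [unconditioned shift]
  hupitentu → upitentu   [h-loss]
  upitentu → upetentu   [vowel merger]
  giving Kazilu upetentu.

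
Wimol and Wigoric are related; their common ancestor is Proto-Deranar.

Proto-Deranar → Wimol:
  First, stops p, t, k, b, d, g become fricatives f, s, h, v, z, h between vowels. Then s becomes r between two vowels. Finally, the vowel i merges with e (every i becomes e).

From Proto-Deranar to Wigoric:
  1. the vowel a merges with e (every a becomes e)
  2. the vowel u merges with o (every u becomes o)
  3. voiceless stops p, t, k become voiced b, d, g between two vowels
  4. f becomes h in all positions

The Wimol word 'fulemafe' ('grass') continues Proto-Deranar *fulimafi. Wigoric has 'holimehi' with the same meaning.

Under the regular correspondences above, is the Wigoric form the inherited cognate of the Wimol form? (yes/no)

Derive the expected Wigoric reflex of *fulimafi:
Wigoric: *fulimafi
  fulimafi → fulimefi   [vowel merger]
  fulimefi → folimefi   [vowel merger]
  folimefi (rule 3 does not apply)
  folimefi → holimehi   [unconditioned shift]
  giving Wigoric holimehi.
Wigoric 'holimehi' matches the regular reflex exactly, so the pair is cognate.

yes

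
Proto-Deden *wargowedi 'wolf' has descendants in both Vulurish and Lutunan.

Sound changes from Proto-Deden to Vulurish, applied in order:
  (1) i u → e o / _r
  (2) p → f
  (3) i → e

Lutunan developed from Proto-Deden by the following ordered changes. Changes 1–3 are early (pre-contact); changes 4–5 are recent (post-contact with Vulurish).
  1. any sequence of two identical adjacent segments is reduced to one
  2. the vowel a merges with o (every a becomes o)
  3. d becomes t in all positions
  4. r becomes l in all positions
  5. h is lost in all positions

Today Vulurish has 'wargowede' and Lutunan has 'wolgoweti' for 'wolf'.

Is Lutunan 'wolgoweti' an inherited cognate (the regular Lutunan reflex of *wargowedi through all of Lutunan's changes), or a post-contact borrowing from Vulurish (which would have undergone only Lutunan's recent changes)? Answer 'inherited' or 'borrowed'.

inherited

If inherited, *wargowedi would pass through all of Lutunan's changes:
Lutunan: start from *wargowedi.
  rule 1: no change — wargowedi
  rule 2 (vowel merger): wargowedi → worgowedi
  rule 3 (unconditioned shift): worgowedi → worgoweti
  rule 4 (unconditioned shift): worgoweti → wolgoweti
  rule 5: no change — wolgoweti
  ⇒ Lutunan wolgoweti
If borrowed from Vulurish 'wargowede' after the early changes, it would undergo only the recent ones:
  rule 4 (unconditioned shift): wargowede → walgowede
  rule 5 (h-loss): no change (walgowede)
  ⇒ as a loan: walgowede
Lutunan 'wolgoweti' matches the inherited outcome exactly, so it is an inherited cognate, not a loan.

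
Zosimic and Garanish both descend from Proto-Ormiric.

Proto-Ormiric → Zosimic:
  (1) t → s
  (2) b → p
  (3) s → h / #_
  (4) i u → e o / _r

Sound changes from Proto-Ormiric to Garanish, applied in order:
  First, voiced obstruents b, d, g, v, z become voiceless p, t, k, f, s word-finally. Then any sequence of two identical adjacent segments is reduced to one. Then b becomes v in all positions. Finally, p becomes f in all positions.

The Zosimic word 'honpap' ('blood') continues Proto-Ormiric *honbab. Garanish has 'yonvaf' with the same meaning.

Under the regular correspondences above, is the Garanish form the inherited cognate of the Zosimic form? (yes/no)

no

Derive the expected Garanish reflex of *honbab:
Garanish: start from *honbab.
  rule 1 (final devoicing): honbab → honbap
  rule 2: no change — honbap
  rule 3 (unconditioned shift): honbap → honvap
  rule 4 (unconditioned shift): honvap → honvaf
  ⇒ Garanish honvaf
The regular Garanish reflex would be 'honvaf', but the attested form is 'yonvaf'. The correspondence is irregular, so they are not cognates (the Garanish form has a different source).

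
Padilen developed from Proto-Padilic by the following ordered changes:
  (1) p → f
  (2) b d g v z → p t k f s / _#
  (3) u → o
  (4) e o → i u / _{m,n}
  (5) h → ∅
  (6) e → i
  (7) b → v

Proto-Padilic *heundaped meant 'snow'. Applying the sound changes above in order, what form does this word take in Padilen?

Padilen: *heundaped
  heundaped → heundafed   [unconditioned shift]
  heundafed → heundafet   [final devoicing]
  heundafet → heondafet   [vowel merger]
  heondafet → heundafet   [pre-nasal raising]
  heundafet → eundafet   [h-loss]
  eundafet → iundafit   [vowel merger]
  iundafit (rule 7 does not apply)
  giving Padilen iundafit.

iundafit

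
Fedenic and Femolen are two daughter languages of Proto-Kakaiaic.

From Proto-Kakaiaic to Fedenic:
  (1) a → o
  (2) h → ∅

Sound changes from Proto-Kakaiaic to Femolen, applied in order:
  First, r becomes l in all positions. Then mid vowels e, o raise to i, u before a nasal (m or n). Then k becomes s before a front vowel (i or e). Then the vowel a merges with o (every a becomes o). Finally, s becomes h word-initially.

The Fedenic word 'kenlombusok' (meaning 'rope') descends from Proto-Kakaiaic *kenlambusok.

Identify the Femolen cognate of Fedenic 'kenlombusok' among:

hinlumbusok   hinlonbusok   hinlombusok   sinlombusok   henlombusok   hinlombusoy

hinlombusok

Femolen: *kenlambusok > kinlambusok > sinlambusok > sinlombusok > hinlombusok  (by pre-nasal raising, palatalisation, vowel merger, debuccalisation)
The other candidates each miss or misapply at least one Femolen change.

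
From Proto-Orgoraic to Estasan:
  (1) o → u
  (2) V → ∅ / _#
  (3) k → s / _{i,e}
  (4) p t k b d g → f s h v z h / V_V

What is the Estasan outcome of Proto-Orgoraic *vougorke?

Estasan: *vougorke > vuugurke > vuugurk > vuuhurk  (by vowel merger, apocope, intervocalic lenition)

vuuhurk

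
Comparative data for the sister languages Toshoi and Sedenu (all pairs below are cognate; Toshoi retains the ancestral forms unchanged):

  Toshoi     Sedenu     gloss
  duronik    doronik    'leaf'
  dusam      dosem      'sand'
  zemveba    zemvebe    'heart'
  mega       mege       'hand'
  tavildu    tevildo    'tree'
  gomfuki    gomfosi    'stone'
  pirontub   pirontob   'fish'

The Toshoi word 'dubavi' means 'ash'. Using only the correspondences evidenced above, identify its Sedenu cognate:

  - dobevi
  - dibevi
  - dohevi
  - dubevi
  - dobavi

pirontub ~ pirontob — Toshoi u corresponds to Sedenu o after a consonant, before a labial obstruent.
tavildu ~ tevildo — Toshoi a corresponds to Sedenu e after a consonant, before a labial obstruent.
Applying these to Toshoi 'dubavi':
  dubavi → dobavi   (u→o after a consonant, before a labial obstruent)
  dobavi → dobevi   (a→e after a consonant, before a labial obstruent)
So the Sedenu cognate is 'dobevi'.

dobevi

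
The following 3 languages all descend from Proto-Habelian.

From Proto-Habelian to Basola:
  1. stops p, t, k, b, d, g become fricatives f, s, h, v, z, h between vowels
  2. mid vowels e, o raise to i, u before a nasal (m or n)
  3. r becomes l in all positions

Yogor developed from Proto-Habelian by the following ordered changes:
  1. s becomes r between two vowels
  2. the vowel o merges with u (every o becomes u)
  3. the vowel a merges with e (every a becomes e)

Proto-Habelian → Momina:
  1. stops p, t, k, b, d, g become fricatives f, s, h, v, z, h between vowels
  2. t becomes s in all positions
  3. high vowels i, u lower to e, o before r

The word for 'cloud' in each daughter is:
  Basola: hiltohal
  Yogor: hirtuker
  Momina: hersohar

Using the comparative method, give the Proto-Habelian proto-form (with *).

*hirtokar

Position 6: Basola has h, Yogor has k, Momina has h. Yogor preserves k here (none of its changes turn any other segment into k), so the proto-segment is *k.
Position 8: Basola has l, Yogor has r, Momina has r. Momina preserves r here (none of its changes turn any other segment into r), so the proto-segment is *r.
Position 5: Basola has o, Yogor has u, Momina has o. Basola preserves o here (none of its changes turn any other segment into o), so the proto-segment is *o.
Verify the candidate proto-form against each daughter:
Basola: *hirtokar
  hirtokar → hirtohar   [intervocalic lenition]
  hirtohar (rule 2 does not apply)
  hirtohar → hiltohal   [unconditioned shift]
  giving Basola hiltohal.
Yogor: start from *hirtokar.
  rule 1: no change — hirtokar
  rule 2 (vowel merger): hirtokar → hirtukar
  rule 3 (vowel merger): hirtukar → hirtuker
  ⇒ Yogor hirtuker
Momina: start from *hirtokar.
  rule 1 (intervocalic lenition): hirtokar → hirtohar
  rule 2 (unconditioned shift): hirtohar → hirsohar
  rule 3 (pre-rhotic lowering): hirsohar → hersohar
  ⇒ Momina hersohar
Only *hirtokar yields all of Basola hiltohal, Yogor hirtuker, Momina hersohar.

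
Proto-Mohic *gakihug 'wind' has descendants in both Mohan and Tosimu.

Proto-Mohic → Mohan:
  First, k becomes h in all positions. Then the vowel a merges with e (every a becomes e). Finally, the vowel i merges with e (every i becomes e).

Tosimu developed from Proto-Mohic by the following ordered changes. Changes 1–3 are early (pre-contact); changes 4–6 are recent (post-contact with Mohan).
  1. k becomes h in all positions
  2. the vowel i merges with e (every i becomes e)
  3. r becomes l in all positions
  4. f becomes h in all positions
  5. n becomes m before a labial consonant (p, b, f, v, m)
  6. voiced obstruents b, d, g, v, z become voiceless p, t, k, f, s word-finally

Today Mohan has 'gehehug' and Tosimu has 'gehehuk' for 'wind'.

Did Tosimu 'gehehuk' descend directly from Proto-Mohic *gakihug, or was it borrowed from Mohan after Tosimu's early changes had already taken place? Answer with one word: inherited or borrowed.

borrowed

If inherited, *gakihug would pass through all of Tosimu's changes:
Tosimu: *gakihug > gahihug > gahehug > gahehuk  (by unconditioned shift, vowel merger, final devoicing)
If borrowed from Mohan 'gehehug' after the early changes, it would undergo only the recent ones:
  rule 4 (unconditioned shift): no change (gehehug)
  rule 5 (nasal place assimilation): no change (gehehug)
  rule 6 (final devoicing): gehehug → gehehuk
  ⇒ as a loan: gehehuk
Tosimu 'gehehuk' matches the loan outcome 'gehehuk', not the inherited 'gahehuk' — it skipped the early Tosimu changes, so it was borrowed from Mohan.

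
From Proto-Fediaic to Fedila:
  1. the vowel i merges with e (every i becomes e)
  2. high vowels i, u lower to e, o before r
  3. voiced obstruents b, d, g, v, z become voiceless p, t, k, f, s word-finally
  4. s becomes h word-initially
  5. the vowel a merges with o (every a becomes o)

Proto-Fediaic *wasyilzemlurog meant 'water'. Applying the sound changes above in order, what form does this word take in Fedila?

Fedila: start from *wasyilzemlurog.
  rule 1 (vowel merger): wasyilzemlurog → wasyelzemlurog
  rule 2 (pre-rhotic lowering): wasyelzemlurog → wasyelzemlorog
  rule 3 (final devoicing): wasyelzemlorog → wasyelzemlorok
  rule 4: no change — wasyelzemlorok
  rule 5 (vowel merger): wasyelzemlorok → wosyelzemlorok
  ⇒ Fedila wosyelzemlorok

wosyelzemlorok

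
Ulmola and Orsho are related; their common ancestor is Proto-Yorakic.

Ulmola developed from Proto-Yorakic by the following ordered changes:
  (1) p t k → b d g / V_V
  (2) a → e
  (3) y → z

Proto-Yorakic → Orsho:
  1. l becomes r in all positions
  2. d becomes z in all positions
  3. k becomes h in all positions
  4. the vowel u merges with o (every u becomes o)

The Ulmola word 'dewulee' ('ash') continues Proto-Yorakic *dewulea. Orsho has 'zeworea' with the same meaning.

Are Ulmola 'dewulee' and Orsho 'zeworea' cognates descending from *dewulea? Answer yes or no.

Derive the expected Orsho reflex of *dewulea:
Orsho: *dewulea
  dewulea → dewurea   [unconditioned shift]
  dewurea → zewurea   [unconditioned shift]
  zewurea (rule 3 does not apply)
  zewurea → zeworea   [vowel merger]
  giving Orsho zeworea.
Orsho 'zeworea' matches the regular reflex exactly, so the pair is cognate.

yes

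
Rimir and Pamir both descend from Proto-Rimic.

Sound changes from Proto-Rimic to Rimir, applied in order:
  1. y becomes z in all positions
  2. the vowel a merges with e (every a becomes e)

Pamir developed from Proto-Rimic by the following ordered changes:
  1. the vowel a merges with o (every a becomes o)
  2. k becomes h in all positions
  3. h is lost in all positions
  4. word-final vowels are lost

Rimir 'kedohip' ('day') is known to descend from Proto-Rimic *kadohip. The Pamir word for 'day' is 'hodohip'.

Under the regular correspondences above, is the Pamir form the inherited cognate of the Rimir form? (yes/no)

Derive the expected Pamir reflex of *kadohip:
Pamir: *kadohip > kodohip > hodohip > odoip  (by vowel merger, unconditioned shift, h-loss)
The regular Pamir reflex would be 'odoip', but the attested form is 'hodohip'. The correspondence is irregular, so they are not cognates (the Pamir form has a different source).

no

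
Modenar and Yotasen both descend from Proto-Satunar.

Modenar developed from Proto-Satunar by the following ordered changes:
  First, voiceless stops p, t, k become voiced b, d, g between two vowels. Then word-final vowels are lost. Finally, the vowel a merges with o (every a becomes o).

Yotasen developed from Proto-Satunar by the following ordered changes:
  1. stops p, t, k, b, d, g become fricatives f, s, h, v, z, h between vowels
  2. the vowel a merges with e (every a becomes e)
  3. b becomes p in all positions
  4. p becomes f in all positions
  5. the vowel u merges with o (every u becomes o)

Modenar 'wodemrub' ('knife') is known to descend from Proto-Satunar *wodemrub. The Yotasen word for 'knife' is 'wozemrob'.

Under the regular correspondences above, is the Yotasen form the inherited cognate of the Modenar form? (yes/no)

no

Derive the expected Yotasen reflex of *wodemrub:
Yotasen: *wodemrub > wozemrub > wozemrup > wozemruf > wozemrof  (by intervocalic lenition, unconditioned shift, unconditioned shift, vowel merger)
The regular Yotasen reflex would be 'wozemrof', but the attested form is 'wozemrob'. The correspondence is irregular, so they are not cognates (the Yotasen form has a different source).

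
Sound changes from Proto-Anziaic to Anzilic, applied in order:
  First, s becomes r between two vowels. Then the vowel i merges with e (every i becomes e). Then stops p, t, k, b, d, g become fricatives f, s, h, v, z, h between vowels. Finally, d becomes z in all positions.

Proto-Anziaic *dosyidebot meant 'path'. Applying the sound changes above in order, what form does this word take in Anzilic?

Anzilic: *dosyidebot > dosyedebot > dosyezevot > zosyezevot  (by vowel merger, intervocalic lenition, unconditioned shift)

zosyezevot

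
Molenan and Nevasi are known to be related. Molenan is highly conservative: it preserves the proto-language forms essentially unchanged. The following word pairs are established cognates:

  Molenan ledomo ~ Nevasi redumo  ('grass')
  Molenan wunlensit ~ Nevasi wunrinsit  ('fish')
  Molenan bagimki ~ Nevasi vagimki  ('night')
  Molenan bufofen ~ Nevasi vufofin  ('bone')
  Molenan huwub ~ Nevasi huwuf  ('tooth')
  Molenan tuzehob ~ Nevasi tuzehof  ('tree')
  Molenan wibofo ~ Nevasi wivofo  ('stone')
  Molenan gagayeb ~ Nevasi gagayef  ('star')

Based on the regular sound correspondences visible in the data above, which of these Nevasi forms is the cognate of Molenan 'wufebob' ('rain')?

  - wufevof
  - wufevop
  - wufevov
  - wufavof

wibofo ~ wivofo — Molenan b corresponds to Nevasi v between vowels (before a back vowel).
huwub ~ huwuf, tuzehob ~ tuzehof — Molenan b corresponds to Nevasi f word-finally.
Applying these to Molenan 'wufebob':
  wufebob → wufevob   (b→v between vowels (before a back vowel))
  wufevob → wufevof   (b→f word-finally)
So the Nevasi cognate is 'wufevof'.

wufevof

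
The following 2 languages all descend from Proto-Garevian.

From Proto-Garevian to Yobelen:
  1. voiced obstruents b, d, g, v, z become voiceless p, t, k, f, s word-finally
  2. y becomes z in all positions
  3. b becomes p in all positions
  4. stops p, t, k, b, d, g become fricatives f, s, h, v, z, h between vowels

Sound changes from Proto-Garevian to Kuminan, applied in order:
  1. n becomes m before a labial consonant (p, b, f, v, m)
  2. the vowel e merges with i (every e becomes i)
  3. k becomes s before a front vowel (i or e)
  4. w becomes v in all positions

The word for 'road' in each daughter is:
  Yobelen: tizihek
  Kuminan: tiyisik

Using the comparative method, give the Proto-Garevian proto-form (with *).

*tiyikek

Position 6: Yobelen has e, Kuminan has i. Yobelen preserves e here (none of its changes turn any other segment into e), so the proto-segment is *e.
Position 3: Yobelen has z, Kuminan has y. Kuminan preserves y here (none of its changes turn any other segment into y), so the proto-segment is *y.
Continuing position by position gives *tiyikek; check it forward:
Yobelen: *tiyikek > tizikek > tizihek  (by unconditioned shift, intervocalic lenition)
Kuminan: *tiyikek
  tiyikek (rule 1 does not apply)
  tiyikek → tiyikik   [vowel merger]
  tiyikik → tiyisik   [palatalisation]
  tiyisik (rule 4 does not apply)
  giving Kuminan tiyisik.
*tiyikek is the unique common source.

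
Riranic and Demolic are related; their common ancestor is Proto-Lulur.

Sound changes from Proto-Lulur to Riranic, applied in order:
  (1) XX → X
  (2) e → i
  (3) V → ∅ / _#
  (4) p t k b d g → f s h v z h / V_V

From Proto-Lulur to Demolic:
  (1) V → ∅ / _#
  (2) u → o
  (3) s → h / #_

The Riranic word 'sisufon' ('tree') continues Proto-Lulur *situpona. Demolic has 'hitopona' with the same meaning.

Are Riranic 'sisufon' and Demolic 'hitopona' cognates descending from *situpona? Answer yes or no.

Derive the expected Demolic reflex of *situpona:
Demolic: start from *situpona.
  rule 1 (apocope): situpona → situpon
  rule 2 (vowel merger): situpon → sitopon
  rule 3 (debuccalisation): sitopon → hitopon
  ⇒ Demolic hitopon
The regular Demolic reflex would be 'hitopon', but the attested form is 'hitopona'. The correspondence is irregular, so they are not cognates (the Demolic form has a different source).

no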